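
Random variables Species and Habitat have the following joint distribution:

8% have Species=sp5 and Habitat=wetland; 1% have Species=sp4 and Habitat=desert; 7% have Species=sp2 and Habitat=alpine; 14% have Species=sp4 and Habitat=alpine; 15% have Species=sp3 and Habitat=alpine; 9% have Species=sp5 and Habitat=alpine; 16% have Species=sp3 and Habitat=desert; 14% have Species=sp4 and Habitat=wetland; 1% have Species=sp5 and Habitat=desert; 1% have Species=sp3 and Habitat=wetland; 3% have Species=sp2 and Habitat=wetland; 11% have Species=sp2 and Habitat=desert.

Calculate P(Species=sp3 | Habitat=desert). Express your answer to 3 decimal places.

0.552

P(Habitat=desert) = 0.11 + 0.16 + 0.01 + 0.01 = 0.29.
P(Species=sp3 | Habitat=desert) = 0.16/0.29 = 0.552.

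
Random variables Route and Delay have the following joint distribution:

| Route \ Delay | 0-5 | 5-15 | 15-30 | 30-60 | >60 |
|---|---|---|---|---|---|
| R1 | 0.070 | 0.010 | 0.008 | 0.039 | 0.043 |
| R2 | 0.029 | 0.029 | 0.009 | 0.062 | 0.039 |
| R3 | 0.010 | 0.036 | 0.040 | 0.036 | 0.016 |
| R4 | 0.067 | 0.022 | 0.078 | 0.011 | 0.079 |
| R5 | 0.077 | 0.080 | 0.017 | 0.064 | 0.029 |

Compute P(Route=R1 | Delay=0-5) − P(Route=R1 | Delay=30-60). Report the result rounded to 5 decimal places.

P(Delay=0-5) = 0.070 + 0.029 + 0.010 + 0.067 + 0.077 = 0.253; P(Route=R1 | Delay=0-5) = 0.070/0.253 = 0.276680.
P(Delay=30-60) = 0.039 + 0.062 + 0.036 + 0.011 + 0.064 = 0.212; P(Route=R1 | Delay=30-60) = 0.039/0.212 = 0.183962.
Difference = 0.09272.

0.09272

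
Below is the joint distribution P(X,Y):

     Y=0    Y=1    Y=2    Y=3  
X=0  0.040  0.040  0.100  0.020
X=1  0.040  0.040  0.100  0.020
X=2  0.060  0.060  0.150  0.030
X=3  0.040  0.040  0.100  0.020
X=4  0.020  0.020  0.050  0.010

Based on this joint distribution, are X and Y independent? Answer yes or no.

yes

Every cell satisfies P(X,Y) = P(X)·P(Y). For instance P(X=1) = 0.200, P(Y=2) = 0.500, and 0.200×0.500 = 0.100 matches the joint entry. So X and Y are independent.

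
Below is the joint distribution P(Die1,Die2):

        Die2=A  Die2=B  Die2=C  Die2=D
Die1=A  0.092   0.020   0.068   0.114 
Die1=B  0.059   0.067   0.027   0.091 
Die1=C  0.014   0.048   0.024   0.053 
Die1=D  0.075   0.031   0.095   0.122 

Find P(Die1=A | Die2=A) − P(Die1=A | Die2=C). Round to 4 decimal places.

0.0656

P(Die2=A) = 0.092 + 0.059 + 0.014 + 0.075 = 0.240; P(Die1=A | Die2=A) = 0.092/0.240 = 0.38333.
P(Die2=C) = 0.068 + 0.027 + 0.024 + 0.095 = 0.214; P(Die1=A | Die2=C) = 0.068/0.214 = 0.31776.
Difference = 0.0656.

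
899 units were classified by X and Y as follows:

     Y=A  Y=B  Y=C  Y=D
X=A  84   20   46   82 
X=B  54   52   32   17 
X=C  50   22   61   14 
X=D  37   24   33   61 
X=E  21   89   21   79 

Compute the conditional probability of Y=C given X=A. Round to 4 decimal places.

Total with X=A: 84 + 20 + 46 + 82 = 232.
P(Y=C | X=A) = 46/232 = 0.1983.

0.1983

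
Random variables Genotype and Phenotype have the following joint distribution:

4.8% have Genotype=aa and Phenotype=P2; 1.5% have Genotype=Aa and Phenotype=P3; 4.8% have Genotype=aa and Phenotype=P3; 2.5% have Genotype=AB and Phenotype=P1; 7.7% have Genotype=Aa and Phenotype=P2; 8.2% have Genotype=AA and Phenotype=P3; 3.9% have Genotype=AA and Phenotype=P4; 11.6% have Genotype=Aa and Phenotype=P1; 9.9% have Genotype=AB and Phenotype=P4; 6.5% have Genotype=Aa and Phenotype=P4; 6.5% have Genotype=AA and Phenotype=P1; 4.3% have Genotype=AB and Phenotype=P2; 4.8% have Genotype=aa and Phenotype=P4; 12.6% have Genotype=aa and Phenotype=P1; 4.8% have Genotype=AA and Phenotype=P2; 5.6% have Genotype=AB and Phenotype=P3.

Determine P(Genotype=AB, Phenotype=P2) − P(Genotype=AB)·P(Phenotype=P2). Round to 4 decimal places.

P(Genotype=AB) = 0.025 + 0.043 + 0.056 + 0.099 = 0.223.
P(Phenotype=P2) = 0.048 + 0.077 + 0.048 + 0.043 = 0.216.
P(Genotype=AB, Phenotype=P2) − P(Genotype=AB)P(Phenotype=P2) = 0.043 − 0.223×0.216 = -0.0052.

-0.0052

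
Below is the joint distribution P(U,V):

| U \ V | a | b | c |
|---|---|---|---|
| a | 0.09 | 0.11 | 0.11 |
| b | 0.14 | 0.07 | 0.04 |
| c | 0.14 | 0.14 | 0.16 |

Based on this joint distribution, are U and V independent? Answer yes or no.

P(U=b) = 0.25 and P(V=a) = 0.37, so their product is 0.0925, but P(U=b, V=a) = 0.14. Since these differ, U and V are not independent.

no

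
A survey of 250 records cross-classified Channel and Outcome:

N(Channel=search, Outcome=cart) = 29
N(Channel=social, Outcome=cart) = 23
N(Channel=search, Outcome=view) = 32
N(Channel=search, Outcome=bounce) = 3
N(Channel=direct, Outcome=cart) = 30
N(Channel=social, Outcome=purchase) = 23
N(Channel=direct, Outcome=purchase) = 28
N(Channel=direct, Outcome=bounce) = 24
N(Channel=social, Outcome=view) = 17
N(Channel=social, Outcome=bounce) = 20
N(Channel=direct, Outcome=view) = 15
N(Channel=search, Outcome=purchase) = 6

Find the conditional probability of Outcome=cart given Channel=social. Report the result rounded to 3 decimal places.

0.277

Total with Channel=social: 20 + 17 + 23 + 23 = 83.
P(Outcome=cart | Channel=social) = 23/83 = 0.277.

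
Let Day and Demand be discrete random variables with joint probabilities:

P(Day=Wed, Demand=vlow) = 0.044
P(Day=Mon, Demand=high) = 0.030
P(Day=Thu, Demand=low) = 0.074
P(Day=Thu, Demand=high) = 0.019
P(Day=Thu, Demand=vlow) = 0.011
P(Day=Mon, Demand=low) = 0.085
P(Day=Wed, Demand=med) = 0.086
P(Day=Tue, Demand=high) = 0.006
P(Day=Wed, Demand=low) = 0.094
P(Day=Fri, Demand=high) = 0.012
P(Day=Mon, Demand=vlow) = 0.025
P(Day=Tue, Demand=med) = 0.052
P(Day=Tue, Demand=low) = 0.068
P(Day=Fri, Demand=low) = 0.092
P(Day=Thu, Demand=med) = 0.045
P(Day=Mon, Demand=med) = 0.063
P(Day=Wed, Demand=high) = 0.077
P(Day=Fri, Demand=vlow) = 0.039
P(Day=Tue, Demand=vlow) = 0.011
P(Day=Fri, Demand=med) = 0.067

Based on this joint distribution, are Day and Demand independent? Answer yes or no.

no

P(Day=Wed) = 0.301 and P(Demand=high) = 0.144, so their product is 0.04334, but P(Day=Wed, Demand=high) = 0.077. Since these differ, Day and Demand are not independent.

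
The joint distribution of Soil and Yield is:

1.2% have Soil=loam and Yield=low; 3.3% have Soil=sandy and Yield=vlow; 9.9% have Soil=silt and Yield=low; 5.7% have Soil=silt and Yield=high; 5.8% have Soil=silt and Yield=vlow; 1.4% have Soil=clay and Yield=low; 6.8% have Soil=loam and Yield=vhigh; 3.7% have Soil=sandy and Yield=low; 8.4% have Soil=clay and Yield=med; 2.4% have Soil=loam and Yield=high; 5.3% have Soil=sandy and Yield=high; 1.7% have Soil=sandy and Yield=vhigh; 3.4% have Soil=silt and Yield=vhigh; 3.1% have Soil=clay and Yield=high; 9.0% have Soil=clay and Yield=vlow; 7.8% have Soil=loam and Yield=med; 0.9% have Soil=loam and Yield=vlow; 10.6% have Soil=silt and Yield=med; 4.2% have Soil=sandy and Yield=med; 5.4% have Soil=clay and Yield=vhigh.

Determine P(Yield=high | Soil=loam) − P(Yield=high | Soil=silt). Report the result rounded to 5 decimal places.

P(Soil=loam) = 0.009 + 0.012 + 0.078 + 0.024 + 0.068 = 0.191; P(Yield=high | Soil=loam) = 0.024/0.191 = 0.125654.
P(Soil=silt) = 0.058 + 0.099 + 0.106 + 0.057 + 0.034 = 0.354; P(Yield=high | Soil=silt) = 0.057/0.354 = 0.161017.
Difference = -0.03536.

-0.03536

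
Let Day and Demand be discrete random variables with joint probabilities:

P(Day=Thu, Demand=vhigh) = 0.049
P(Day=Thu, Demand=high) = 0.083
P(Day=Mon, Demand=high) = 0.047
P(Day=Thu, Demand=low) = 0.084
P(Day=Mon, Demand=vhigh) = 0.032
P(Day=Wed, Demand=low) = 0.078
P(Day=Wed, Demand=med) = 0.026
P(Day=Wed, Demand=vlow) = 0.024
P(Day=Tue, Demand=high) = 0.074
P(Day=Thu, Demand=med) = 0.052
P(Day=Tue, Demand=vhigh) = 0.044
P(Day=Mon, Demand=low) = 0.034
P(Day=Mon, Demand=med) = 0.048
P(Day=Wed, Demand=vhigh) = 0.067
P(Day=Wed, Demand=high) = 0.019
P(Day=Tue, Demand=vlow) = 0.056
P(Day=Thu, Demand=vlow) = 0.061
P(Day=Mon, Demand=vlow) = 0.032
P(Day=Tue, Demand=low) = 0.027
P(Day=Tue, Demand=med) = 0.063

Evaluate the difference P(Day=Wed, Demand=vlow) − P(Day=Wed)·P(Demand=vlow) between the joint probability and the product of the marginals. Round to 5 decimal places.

-0.01302

P(Day=Wed) = 0.024 + 0.078 + 0.026 + 0.019 + 0.067 = 0.214.
P(Demand=vlow) = 0.032 + 0.056 + 0.024 + 0.061 = 0.173.
P(Day=Wed, Demand=vlow) − P(Day=Wed)P(Demand=vlow) = 0.024 − 0.214×0.173 = -0.01302.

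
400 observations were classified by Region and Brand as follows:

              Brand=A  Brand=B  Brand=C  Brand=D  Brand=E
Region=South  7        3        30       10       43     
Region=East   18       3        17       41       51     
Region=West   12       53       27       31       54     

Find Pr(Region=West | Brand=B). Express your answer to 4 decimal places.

0.8983

Total with Brand=B: 3 + 3 + 53 = 59.
P(Region=West | Brand=B) = 53/59 = 0.8983.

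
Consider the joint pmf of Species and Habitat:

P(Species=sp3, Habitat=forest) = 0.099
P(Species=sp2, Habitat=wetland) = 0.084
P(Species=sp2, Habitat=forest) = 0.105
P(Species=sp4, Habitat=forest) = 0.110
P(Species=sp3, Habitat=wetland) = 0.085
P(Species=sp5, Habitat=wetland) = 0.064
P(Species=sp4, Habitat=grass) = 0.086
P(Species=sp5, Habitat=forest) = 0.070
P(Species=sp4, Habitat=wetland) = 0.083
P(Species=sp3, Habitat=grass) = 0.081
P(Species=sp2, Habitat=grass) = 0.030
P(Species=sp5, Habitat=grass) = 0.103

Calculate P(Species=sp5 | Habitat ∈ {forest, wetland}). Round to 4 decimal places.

P(Habitat=forest) = 0.105 + 0.099 + 0.110 + 0.070 = 0.384.
P(Habitat=wetland) = 0.084 + 0.085 + 0.083 + 0.064 = 0.316.
P(Habitat ∈ {forest, wetland}) = 0.384 + 0.316 = 0.700; P(Species=sp5, Habitat ∈ {forest, wetland}) = 0.070 + 0.064 = 0.134.
P(Species=sp5 | Habitat ∈ {forest, wetland}) = 0.134/0.700 = 0.1914.

0.1914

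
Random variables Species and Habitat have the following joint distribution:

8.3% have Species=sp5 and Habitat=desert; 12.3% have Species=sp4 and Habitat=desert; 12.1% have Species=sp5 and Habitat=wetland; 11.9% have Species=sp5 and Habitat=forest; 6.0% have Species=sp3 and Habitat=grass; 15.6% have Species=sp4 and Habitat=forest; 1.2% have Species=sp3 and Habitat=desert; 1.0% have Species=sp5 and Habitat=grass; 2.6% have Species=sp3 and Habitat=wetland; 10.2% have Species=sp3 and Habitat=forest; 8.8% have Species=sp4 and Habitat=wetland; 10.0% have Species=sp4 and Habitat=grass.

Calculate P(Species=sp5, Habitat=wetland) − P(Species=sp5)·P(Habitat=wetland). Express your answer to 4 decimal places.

P(Species=sp5) = 0.119 + 0.010 + 0.121 + 0.083 = 0.333.
P(Habitat=wetland) = 0.026 + 0.088 + 0.121 = 0.235.
P(Species=sp5, Habitat=wetland) − P(Species=sp5)P(Habitat=wetland) = 0.121 − 0.333×0.235 = 0.0427.

0.0427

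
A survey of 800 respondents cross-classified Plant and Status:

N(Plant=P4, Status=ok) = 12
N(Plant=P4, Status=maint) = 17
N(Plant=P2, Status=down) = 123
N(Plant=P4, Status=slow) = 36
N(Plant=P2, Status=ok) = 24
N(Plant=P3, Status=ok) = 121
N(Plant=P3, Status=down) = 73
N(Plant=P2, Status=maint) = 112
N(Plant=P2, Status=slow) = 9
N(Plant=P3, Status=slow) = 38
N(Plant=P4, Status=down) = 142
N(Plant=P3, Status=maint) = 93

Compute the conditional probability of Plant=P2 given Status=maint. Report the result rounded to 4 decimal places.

0.5045

Total with Status=maint: 112 + 93 + 17 = 222.
P(Plant=P2 | Status=maint) = 112/222 = 0.5045.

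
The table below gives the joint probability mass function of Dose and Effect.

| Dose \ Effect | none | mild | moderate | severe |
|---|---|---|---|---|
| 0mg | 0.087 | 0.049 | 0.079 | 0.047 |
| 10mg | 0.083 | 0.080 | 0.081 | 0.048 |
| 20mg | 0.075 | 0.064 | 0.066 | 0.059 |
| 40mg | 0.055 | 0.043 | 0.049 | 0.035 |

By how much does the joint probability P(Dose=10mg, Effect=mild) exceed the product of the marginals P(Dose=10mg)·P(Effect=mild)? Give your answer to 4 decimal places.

P(Dose=10mg) = 0.083 + 0.080 + 0.081 + 0.048 = 0.292.
P(Effect=mild) = 0.049 + 0.080 + 0.064 + 0.043 = 0.236.
P(Dose=10mg, Effect=mild) − P(Dose=10mg)P(Effect=mild) = 0.080 − 0.292×0.236 = 0.0111.

0.0111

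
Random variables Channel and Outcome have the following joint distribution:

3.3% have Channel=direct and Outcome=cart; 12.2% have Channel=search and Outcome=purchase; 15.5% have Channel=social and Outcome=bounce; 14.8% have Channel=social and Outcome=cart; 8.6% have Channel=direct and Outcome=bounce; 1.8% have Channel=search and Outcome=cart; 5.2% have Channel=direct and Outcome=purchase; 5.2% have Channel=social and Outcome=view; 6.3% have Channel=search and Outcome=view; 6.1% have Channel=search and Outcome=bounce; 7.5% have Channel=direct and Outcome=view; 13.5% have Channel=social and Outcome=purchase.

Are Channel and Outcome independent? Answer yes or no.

no

P(Channel=social) = 0.490 and P(Outcome=cart) = 0.199, so their product is 0.09751, but P(Channel=social, Outcome=cart) = 0.148. Since these differ, Channel and Outcome are not independent.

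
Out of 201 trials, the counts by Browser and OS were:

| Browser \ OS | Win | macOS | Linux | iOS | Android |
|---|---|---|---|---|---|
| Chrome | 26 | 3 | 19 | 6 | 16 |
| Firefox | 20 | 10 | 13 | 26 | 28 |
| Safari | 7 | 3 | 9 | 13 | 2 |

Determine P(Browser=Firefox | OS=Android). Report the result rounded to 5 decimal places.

0.60870

Total with OS=Android: 16 + 28 + 2 = 46.
P(Browser=Firefox | OS=Android) = 28/46 = 0.60870.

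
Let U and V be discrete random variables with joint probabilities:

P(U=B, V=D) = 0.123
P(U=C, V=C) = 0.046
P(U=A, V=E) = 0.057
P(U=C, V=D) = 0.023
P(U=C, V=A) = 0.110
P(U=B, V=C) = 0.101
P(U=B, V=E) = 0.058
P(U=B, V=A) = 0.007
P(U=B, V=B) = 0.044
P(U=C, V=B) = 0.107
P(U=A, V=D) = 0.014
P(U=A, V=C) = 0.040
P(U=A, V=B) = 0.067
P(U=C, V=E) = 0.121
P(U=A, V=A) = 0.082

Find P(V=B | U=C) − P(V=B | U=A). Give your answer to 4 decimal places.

0.0052

P(U=C) = 0.110 + 0.107 + 0.046 + 0.023 + 0.121 = 0.407; P(V=B | U=C) = 0.107/0.407 = 0.26290.
P(U=A) = 0.082 + 0.067 + 0.040 + 0.014 + 0.057 = 0.260; P(V=B | U=A) = 0.067/0.260 = 0.25769.
Difference = 0.0052.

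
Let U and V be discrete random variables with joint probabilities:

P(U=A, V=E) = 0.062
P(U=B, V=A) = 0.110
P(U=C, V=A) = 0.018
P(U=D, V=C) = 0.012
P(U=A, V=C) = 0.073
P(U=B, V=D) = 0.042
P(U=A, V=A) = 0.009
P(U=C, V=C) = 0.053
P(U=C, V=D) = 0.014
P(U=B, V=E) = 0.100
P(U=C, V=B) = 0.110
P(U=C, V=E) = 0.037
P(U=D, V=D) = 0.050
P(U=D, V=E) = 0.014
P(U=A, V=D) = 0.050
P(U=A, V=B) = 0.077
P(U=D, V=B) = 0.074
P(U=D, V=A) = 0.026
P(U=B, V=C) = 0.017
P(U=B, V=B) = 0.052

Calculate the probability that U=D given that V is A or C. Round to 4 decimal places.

P(V=A) = 0.009 + 0.110 + 0.018 + 0.026 = 0.163.
P(V=C) = 0.073 + 0.017 + 0.053 + 0.012 = 0.155.
P(V ∈ {A, C}) = 0.163 + 0.155 = 0.318; P(U=D, V ∈ {A, C}) = 0.026 + 0.012 = 0.038.
P(U=D | V ∈ {A, C}) = 0.038/0.318 = 0.1195.

0.1195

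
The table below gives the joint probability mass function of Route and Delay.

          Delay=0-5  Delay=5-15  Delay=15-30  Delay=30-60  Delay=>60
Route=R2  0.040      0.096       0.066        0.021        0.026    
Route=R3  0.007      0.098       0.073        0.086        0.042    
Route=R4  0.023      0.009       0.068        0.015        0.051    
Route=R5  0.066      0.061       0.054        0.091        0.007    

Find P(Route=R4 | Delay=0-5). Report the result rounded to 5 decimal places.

P(Delay=0-5) = 0.040 + 0.007 + 0.023 + 0.066 = 0.136.
P(Route=R4 | Delay=0-5) = 0.023/0.136 = 0.16912.

0.16912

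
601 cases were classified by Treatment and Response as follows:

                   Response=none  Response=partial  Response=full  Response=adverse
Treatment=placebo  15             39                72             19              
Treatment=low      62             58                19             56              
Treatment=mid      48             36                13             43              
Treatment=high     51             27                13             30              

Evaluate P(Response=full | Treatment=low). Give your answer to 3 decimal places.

Total with Treatment=low: 62 + 58 + 19 + 56 = 195.
P(Response=full | Treatment=low) = 19/195 = 0.097.

0.097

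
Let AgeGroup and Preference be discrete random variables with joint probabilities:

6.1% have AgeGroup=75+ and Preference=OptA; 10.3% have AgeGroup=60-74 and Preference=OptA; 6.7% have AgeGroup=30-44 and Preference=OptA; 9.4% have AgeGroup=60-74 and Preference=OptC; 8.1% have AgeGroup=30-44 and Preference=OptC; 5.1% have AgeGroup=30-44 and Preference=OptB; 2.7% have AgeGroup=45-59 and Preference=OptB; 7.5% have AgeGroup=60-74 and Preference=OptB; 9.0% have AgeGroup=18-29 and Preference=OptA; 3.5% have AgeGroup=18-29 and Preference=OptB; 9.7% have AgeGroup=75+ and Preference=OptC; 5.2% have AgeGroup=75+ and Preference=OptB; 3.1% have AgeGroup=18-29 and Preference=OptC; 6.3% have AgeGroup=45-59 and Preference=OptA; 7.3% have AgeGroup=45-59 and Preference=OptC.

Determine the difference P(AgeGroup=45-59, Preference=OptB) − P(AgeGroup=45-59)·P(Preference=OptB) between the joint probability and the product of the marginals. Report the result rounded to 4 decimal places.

-0.0121

P(AgeGroup=45-59) = 0.063 + 0.027 + 0.073 = 0.163.
P(Preference=OptB) = 0.035 + 0.051 + 0.027 + 0.075 + 0.052 = 0.240.
P(AgeGroup=45-59, Preference=OptB) − P(AgeGroup=45-59)P(Preference=OptB) = 0.027 − 0.163×0.240 = -0.0121.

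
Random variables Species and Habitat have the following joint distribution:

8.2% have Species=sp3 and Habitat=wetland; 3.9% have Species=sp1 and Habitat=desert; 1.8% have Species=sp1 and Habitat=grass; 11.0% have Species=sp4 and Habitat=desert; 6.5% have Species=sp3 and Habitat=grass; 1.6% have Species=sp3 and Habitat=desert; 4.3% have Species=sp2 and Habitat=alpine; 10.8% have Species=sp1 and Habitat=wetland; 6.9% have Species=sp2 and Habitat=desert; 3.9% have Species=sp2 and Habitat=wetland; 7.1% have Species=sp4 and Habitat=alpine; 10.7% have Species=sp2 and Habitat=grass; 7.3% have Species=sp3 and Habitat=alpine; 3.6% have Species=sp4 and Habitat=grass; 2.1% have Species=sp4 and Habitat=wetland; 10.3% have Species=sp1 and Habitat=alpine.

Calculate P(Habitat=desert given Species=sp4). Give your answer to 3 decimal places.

0.462

P(Species=sp4) = 0.036 + 0.021 + 0.110 + 0.071 = 0.238.
P(Habitat=desert | Species=sp4) = 0.110/0.238 = 0.462.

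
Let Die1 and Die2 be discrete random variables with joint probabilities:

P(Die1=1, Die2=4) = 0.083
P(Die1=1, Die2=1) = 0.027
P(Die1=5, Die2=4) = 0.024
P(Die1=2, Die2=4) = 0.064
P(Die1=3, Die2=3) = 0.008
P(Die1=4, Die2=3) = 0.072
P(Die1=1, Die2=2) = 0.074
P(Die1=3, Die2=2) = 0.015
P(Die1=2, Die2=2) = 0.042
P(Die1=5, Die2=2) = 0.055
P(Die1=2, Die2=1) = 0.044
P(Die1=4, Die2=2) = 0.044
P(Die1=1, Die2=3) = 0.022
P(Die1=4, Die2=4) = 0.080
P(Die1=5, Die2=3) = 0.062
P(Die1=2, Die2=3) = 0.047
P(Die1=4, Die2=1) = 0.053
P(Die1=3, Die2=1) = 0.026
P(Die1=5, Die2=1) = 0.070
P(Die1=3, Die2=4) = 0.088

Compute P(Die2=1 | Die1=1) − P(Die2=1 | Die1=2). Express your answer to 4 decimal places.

-0.0923

P(Die1=1) = 0.027 + 0.074 + 0.022 + 0.083 = 0.206; P(Die2=1 | Die1=1) = 0.027/0.206 = 0.13107.
P(Die1=2) = 0.044 + 0.042 + 0.047 + 0.064 = 0.197; P(Die2=1 | Die1=2) = 0.044/0.197 = 0.22335.
Difference = -0.0923.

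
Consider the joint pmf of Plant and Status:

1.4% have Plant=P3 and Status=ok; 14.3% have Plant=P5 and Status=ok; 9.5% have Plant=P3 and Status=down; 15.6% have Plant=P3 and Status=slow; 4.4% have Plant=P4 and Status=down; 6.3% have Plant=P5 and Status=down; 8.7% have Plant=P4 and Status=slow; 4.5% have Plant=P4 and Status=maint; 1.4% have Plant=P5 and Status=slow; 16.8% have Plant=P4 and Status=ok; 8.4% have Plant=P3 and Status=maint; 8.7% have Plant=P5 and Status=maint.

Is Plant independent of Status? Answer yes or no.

P(Plant=P3) = 0.349 and P(Status=ok) = 0.325, so their product is 0.11343, but P(Plant=P3, Status=ok) = 0.014. Since these differ, Plant and Status are not independent.

no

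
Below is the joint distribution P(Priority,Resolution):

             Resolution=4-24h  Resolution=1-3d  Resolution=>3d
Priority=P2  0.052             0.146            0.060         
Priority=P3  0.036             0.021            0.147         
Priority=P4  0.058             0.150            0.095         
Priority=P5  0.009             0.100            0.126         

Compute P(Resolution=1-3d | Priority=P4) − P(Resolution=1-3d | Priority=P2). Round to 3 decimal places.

-0.071

P(Priority=P4) = 0.058 + 0.150 + 0.095 = 0.303; P(Resolution=1-3d | Priority=P4) = 0.150/0.303 = 0.4950.
P(Priority=P2) = 0.052 + 0.146 + 0.060 = 0.258; P(Resolution=1-3d | Priority=P2) = 0.146/0.258 = 0.5659.
Difference = -0.071.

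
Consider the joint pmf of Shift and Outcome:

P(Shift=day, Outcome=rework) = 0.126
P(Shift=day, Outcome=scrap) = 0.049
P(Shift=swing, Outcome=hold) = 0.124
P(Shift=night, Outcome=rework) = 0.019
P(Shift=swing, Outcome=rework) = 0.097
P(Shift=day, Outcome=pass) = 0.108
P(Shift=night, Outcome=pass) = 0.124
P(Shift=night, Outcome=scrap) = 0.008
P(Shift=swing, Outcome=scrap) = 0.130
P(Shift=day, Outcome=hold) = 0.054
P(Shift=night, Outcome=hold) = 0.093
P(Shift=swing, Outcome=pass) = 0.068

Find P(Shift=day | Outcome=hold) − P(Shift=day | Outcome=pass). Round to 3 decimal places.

P(Outcome=hold) = 0.054 + 0.124 + 0.093 = 0.271; P(Shift=day | Outcome=hold) = 0.054/0.271 = 0.1993.
P(Outcome=pass) = 0.108 + 0.068 + 0.124 = 0.300; P(Shift=day | Outcome=pass) = 0.108/0.300 = 0.3600.
Difference = -0.161.

-0.161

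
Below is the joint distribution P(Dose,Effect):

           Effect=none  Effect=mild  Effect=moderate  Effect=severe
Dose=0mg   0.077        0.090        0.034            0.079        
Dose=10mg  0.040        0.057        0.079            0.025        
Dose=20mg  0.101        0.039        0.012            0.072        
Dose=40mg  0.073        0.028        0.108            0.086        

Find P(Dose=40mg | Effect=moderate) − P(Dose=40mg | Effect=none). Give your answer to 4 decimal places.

P(Effect=moderate) = 0.034 + 0.079 + 0.012 + 0.108 = 0.233; P(Dose=40mg | Effect=moderate) = 0.108/0.233 = 0.46352.
P(Effect=none) = 0.077 + 0.040 + 0.101 + 0.073 = 0.291; P(Dose=40mg | Effect=none) = 0.073/0.291 = 0.25086.
Difference = 0.2127.

0.2127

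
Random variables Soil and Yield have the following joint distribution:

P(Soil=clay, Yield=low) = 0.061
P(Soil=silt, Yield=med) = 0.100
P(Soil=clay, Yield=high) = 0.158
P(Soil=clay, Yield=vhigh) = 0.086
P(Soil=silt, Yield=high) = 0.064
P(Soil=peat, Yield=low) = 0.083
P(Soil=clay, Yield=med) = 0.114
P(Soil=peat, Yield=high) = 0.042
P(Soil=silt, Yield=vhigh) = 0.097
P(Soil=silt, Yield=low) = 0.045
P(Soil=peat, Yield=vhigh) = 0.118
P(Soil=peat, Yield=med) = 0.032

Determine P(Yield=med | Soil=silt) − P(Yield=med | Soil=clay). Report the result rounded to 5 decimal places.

P(Soil=silt) = 0.045 + 0.100 + 0.064 + 0.097 = 0.306; P(Yield=med | Soil=silt) = 0.100/0.306 = 0.326797.
P(Soil=clay) = 0.061 + 0.114 + 0.158 + 0.086 = 0.419; P(Yield=med | Soil=clay) = 0.114/0.419 = 0.272076.
Difference = 0.05472.

0.05472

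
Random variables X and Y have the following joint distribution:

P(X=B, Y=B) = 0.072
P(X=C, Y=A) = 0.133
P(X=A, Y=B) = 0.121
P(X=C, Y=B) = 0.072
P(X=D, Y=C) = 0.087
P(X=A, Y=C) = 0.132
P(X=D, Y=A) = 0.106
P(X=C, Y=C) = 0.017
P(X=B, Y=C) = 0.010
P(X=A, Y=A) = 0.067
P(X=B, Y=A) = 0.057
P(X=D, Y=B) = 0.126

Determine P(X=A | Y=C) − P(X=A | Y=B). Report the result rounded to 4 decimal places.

P(Y=C) = 0.132 + 0.010 + 0.017 + 0.087 = 0.246; P(X=A | Y=C) = 0.132/0.246 = 0.53659.
P(Y=B) = 0.121 + 0.072 + 0.072 + 0.126 = 0.391; P(X=A | Y=B) = 0.121/0.391 = 0.30946.
Difference = 0.2271.

0.2271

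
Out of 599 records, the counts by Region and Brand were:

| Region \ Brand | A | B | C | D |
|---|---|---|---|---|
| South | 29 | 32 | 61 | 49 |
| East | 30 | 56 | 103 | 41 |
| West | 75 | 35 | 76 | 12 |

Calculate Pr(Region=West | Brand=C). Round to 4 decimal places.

0.3167

Total with Brand=C: 61 + 103 + 76 = 240.
P(Region=West | Brand=C) = 76/240 = 0.3167.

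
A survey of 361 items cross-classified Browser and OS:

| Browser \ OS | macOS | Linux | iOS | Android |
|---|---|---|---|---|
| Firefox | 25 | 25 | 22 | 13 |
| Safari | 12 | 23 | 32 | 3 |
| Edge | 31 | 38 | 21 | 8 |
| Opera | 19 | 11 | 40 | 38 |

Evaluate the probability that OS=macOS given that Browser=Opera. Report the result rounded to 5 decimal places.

0.17593

Total with Browser=Opera: 19 + 11 + 40 + 38 = 108.
P(OS=macOS | Browser=Opera) = 19/108 = 0.17593.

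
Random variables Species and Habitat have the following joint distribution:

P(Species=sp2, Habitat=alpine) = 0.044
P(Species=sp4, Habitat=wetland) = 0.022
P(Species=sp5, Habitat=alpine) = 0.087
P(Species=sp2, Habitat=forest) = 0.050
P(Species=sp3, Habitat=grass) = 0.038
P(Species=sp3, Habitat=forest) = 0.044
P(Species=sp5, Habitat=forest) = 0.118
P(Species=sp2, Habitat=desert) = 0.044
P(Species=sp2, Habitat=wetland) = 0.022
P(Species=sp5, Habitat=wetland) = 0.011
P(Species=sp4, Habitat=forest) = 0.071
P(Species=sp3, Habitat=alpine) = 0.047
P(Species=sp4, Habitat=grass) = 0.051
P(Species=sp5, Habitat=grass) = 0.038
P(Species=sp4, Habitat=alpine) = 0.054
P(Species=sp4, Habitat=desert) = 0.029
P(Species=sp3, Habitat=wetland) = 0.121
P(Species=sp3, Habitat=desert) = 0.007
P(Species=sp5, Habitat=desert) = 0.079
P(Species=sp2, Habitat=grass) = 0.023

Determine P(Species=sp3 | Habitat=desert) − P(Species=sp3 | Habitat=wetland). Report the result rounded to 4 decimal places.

-0.6435

P(Habitat=desert) = 0.044 + 0.007 + 0.029 + 0.079 = 0.159; P(Species=sp3 | Habitat=desert) = 0.007/0.159 = 0.04403.
P(Habitat=wetland) = 0.022 + 0.121 + 0.022 + 0.011 = 0.176; P(Species=sp3 | Habitat=wetland) = 0.121/0.176 = 0.68750.
Difference = -0.6435.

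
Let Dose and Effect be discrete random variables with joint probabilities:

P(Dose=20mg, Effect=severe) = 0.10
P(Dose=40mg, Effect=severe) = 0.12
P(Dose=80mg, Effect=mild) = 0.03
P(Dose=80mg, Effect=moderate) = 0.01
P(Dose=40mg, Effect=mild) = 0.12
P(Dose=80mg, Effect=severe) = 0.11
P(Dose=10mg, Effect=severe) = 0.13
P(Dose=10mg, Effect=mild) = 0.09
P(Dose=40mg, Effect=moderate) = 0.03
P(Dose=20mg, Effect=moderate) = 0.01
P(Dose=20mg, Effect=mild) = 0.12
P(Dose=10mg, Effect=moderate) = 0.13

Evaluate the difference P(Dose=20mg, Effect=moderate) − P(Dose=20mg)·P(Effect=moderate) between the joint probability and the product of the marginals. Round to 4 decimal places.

-0.0314

P(Dose=20mg) = 0.12 + 0.01 + 0.10 = 0.23.
P(Effect=moderate) = 0.13 + 0.01 + 0.03 + 0.01 = 0.18.
P(Dose=20mg, Effect=moderate) − P(Dose=20mg)P(Effect=moderate) = 0.01 − 0.23×0.18 = -0.0314.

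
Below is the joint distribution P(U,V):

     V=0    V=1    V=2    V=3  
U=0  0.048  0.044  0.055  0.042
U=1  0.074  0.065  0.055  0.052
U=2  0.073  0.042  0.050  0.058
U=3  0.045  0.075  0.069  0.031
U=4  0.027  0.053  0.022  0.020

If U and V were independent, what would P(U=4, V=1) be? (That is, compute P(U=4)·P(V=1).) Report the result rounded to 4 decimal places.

0.0340

P(U=4) = 0.027 + 0.053 + 0.022 + 0.020 = 0.122.
P(V=1) = 0.044 + 0.065 + 0.042 + 0.075 + 0.053 = 0.279.
Product: 0.122 × 0.279 = 0.0340.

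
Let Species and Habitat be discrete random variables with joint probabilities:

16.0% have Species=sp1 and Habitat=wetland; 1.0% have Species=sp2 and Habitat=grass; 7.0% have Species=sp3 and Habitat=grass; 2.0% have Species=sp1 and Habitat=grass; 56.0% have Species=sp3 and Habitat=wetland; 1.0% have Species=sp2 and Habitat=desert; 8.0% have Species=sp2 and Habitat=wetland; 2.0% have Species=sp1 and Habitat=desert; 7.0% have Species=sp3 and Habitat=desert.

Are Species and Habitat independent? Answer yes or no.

Every cell satisfies P(Species,Habitat) = P(Species)·P(Habitat). For instance P(Species=sp1) = 0.200, P(Habitat=desert) = 0.100, and 0.200×0.100 = 0.020 matches the joint entry. So Species and Habitat are independent.

yes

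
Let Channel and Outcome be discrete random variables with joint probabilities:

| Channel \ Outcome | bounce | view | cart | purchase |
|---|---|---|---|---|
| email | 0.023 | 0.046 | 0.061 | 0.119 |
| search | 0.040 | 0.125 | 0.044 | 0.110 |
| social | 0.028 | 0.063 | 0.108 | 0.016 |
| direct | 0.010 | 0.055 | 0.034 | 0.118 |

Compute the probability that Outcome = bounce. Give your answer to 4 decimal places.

0.1010

P(Outcome=bounce) = 0.023 + 0.040 + 0.028 + 0.010 = 0.101.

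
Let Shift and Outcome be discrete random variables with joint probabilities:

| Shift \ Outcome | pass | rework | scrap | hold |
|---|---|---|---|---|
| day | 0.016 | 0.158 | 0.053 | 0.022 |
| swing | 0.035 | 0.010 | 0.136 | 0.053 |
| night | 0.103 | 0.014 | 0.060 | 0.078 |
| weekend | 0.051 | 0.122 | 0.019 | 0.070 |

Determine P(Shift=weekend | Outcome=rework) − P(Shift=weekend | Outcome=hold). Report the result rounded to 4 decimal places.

0.0874

P(Outcome=rework) = 0.158 + 0.010 + 0.014 + 0.122 = 0.304; P(Shift=weekend | Outcome=rework) = 0.122/0.304 = 0.40132.
P(Outcome=hold) = 0.022 + 0.053 + 0.078 + 0.070 = 0.223; P(Shift=weekend | Outcome=hold) = 0.070/0.223 = 0.31390.
Difference = 0.0874.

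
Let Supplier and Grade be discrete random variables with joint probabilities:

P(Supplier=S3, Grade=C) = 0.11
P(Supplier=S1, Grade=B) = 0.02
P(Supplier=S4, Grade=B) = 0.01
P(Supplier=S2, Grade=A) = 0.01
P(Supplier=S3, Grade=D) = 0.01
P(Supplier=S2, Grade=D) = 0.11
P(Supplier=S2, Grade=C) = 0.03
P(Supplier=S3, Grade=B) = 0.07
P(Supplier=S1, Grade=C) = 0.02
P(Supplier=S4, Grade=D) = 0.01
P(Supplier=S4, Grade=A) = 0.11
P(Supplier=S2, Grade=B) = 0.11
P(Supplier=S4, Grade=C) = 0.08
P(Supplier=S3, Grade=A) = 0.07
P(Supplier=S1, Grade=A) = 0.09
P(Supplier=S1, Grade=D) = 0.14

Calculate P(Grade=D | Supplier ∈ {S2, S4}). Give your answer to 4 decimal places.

0.2553

P(Supplier=S2) = 0.01 + 0.11 + 0.03 + 0.11 = 0.26.
P(Supplier=S4) = 0.11 + 0.01 + 0.08 + 0.01 = 0.21.
P(Supplier ∈ {S2, S4}) = 0.26 + 0.21 = 0.47; P(Grade=D, Supplier ∈ {S2, S4}) = 0.11 + 0.01 = 0.12.
P(Grade=D | Supplier ∈ {S2, S4}) = 0.12/0.47 = 0.2553.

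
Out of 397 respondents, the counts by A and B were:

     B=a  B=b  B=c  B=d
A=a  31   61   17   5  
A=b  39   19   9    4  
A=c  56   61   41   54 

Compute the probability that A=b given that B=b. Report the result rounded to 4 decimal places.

0.1348

Total with B=b: 61 + 19 + 61 = 141.
P(A=b | B=b) = 19/141 = 0.1348.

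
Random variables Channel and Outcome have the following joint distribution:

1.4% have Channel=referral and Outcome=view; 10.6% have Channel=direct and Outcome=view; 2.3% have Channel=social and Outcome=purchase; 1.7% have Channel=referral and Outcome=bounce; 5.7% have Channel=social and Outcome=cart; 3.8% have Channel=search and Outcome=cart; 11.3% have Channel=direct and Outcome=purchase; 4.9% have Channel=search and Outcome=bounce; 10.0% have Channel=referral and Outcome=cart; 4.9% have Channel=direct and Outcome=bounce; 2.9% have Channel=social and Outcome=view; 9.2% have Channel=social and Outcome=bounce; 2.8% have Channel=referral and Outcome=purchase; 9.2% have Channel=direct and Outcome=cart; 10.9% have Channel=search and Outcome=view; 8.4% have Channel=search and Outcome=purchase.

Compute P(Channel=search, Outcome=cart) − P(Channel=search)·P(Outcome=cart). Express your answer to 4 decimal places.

P(Channel=search) = 0.049 + 0.109 + 0.038 + 0.084 = 0.280.
P(Outcome=cart) = 0.038 + 0.057 + 0.092 + 0.100 = 0.287.
P(Channel=search, Outcome=cart) − P(Channel=search)P(Outcome=cart) = 0.038 − 0.280×0.287 = -0.0424.

-0.0424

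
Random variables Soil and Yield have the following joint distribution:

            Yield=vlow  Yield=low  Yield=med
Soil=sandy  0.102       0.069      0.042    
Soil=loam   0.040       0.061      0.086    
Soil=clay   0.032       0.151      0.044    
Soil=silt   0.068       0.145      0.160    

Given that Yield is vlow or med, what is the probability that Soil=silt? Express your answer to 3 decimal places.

0.397

P(Yield=vlow) = 0.102 + 0.040 + 0.032 + 0.068 = 0.242.
P(Yield=med) = 0.042 + 0.086 + 0.044 + 0.160 = 0.332.
P(Yield ∈ {vlow, med}) = 0.242 + 0.332 = 0.574; P(Soil=silt, Yield ∈ {vlow, med}) = 0.068 + 0.160 = 0.228.
P(Soil=silt | Yield ∈ {vlow, med}) = 0.228/0.574 = 0.397.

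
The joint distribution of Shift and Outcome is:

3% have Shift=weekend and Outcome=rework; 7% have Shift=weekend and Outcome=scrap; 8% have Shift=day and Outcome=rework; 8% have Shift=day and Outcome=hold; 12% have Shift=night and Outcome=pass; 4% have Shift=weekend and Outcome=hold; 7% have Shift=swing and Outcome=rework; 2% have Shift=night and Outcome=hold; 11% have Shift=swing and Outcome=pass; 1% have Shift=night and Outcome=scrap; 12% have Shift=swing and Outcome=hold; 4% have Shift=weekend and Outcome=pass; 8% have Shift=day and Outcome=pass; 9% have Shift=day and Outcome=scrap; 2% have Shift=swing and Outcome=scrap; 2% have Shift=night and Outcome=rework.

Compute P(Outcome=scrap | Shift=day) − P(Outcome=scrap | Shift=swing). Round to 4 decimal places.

P(Shift=day) = 0.08 + 0.08 + 0.09 + 0.08 = 0.33; P(Outcome=scrap | Shift=day) = 0.09/0.33 = 0.27273.
P(Shift=swing) = 0.11 + 0.07 + 0.02 + 0.12 = 0.32; P(Outcome=scrap | Shift=swing) = 0.02/0.32 = 0.06250.
Difference = 0.2102.

0.2102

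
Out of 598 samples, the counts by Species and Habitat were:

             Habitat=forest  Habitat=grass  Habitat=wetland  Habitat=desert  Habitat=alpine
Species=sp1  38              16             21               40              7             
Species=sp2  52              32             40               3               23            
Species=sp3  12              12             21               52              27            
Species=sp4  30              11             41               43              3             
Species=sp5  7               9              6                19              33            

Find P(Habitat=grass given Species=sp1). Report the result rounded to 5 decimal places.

Total with Species=sp1: 38 + 16 + 21 + 40 + 7 = 122.
P(Habitat=grass | Species=sp1) = 16/122 = 0.13115.

0.13115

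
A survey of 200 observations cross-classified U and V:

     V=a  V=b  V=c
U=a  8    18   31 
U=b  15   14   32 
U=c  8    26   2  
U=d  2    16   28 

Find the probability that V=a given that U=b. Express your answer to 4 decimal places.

Total with U=b: 15 + 14 + 32 = 61.
P(V=a | U=b) = 15/61 = 0.2459.

0.2459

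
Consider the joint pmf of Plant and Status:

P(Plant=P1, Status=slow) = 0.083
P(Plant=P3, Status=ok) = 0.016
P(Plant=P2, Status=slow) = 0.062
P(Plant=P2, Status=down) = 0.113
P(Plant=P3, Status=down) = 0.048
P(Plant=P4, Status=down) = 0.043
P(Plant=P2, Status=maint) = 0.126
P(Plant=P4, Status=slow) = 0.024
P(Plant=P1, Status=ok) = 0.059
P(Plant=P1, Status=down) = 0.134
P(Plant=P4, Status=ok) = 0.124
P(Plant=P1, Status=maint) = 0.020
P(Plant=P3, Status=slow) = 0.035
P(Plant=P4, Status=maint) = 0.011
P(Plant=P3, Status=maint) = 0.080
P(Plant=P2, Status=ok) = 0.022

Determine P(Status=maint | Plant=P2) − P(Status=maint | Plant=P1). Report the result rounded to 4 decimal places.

P(Plant=P2) = 0.022 + 0.062 + 0.113 + 0.126 = 0.323; P(Status=maint | Plant=P2) = 0.126/0.323 = 0.39009.
P(Plant=P1) = 0.059 + 0.083 + 0.134 + 0.020 = 0.296; P(Status=maint | Plant=P1) = 0.020/0.296 = 0.06757.
Difference = 0.3225.

0.3225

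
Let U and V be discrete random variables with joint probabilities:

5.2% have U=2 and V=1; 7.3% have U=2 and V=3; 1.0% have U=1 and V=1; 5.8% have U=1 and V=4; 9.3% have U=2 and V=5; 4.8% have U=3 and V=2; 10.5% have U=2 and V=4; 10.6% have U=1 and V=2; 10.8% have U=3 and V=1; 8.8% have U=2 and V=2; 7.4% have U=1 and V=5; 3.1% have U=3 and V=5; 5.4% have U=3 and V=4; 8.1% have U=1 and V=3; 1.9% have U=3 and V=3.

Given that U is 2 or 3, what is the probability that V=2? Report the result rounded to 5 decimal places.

P(U=2) = 0.052 + 0.088 + 0.073 + 0.105 + 0.093 = 0.411.
P(U=3) = 0.108 + 0.048 + 0.019 + 0.054 + 0.031 = 0.260.
P(U ∈ {2, 3}) = 0.411 + 0.260 = 0.671; P(V=2, U ∈ {2, 3}) = 0.088 + 0.048 = 0.136.
P(V=2 | U ∈ {2, 3}) = 0.136/0.671 = 0.20268.

0.20268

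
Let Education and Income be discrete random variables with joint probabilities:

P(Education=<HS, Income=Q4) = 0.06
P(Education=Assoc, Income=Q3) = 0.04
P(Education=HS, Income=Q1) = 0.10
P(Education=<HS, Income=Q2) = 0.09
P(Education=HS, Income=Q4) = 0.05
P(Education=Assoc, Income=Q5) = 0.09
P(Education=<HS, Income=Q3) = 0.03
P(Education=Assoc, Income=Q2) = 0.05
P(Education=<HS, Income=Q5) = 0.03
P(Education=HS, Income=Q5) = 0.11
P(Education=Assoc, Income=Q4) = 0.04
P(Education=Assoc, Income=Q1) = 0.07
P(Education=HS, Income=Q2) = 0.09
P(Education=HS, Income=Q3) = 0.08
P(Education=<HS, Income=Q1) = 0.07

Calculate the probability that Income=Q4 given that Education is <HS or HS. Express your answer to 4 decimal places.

0.1549

P(Education=<HS) = 0.07 + 0.09 + 0.03 + 0.06 + 0.03 = 0.28.
P(Education=HS) = 0.10 + 0.09 + 0.08 + 0.05 + 0.11 = 0.43.
P(Education ∈ {<HS, HS}) = 0.28 + 0.43 = 0.71; P(Income=Q4, Education ∈ {<HS, HS}) = 0.06 + 0.05 = 0.11.
P(Income=Q4 | Education ∈ {<HS, HS}) = 0.11/0.71 = 0.1549.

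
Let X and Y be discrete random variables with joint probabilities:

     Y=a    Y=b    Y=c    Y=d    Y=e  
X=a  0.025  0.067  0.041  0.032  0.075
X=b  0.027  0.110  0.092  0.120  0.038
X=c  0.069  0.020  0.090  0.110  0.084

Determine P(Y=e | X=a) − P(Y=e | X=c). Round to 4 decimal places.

0.0873

P(X=a) = 0.025 + 0.067 + 0.041 + 0.032 + 0.075 = 0.240; P(Y=e | X=a) = 0.075/0.240 = 0.31250.
P(X=c) = 0.069 + 0.020 + 0.090 + 0.110 + 0.084 = 0.373; P(Y=e | X=c) = 0.084/0.373 = 0.22520.
Difference = 0.0873.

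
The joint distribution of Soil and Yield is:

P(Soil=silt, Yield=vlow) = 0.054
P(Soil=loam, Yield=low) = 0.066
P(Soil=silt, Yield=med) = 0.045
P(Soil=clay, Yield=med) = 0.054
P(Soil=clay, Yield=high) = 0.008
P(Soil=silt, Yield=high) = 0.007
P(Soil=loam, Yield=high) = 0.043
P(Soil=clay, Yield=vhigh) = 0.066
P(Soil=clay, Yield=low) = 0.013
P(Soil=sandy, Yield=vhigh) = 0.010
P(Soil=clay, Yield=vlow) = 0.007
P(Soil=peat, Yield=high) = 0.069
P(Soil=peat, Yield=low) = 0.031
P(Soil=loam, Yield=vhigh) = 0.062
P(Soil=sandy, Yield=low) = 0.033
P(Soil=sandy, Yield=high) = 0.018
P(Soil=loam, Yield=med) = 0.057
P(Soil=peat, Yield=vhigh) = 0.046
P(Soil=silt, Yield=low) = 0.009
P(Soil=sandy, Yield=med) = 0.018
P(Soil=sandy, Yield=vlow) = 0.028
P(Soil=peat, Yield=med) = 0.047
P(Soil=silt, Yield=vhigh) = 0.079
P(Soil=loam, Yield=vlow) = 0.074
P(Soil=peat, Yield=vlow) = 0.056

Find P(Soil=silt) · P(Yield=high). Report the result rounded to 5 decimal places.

0.02813

P(Soil=silt) = 0.054 + 0.009 + 0.045 + 0.007 + 0.079 = 0.194.
P(Yield=high) = 0.018 + 0.043 + 0.008 + 0.007 + 0.069 = 0.145.
Product: 0.194 × 0.145 = 0.02813.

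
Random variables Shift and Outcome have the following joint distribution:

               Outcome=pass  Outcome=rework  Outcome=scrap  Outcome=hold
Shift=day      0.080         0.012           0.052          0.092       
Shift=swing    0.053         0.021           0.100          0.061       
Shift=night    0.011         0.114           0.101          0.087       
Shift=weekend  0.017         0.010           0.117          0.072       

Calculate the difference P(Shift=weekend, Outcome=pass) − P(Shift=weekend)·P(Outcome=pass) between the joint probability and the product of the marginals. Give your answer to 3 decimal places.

-0.018

P(Shift=weekend) = 0.017 + 0.010 + 0.117 + 0.072 = 0.216.
P(Outcome=pass) = 0.080 + 0.053 + 0.011 + 0.017 = 0.161.
P(Shift=weekend, Outcome=pass) − P(Shift=weekend)P(Outcome=pass) = 0.017 − 0.216×0.161 = -0.018.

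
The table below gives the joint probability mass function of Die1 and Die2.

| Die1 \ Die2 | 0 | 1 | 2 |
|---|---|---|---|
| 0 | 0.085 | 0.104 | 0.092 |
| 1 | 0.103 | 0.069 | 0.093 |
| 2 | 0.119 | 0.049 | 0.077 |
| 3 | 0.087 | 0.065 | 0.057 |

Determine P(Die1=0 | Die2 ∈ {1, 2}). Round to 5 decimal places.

P(Die2=1) = 0.104 + 0.069 + 0.049 + 0.065 = 0.287.
P(Die2=2) = 0.092 + 0.093 + 0.077 + 0.057 = 0.319.
P(Die2 ∈ {1, 2}) = 0.287 + 0.319 = 0.606; P(Die1=0, Die2 ∈ {1, 2}) = 0.104 + 0.092 = 0.196.
P(Die1=0 | Die2 ∈ {1, 2}) = 0.196/0.606 = 0.32343.

0.32343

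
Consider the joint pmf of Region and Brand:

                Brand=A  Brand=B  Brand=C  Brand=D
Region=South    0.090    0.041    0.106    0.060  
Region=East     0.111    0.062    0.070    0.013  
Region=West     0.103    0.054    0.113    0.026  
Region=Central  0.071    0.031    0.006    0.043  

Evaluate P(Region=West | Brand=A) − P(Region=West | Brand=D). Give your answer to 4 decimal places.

P(Brand=A) = 0.090 + 0.111 + 0.103 + 0.071 = 0.375; P(Region=West | Brand=A) = 0.103/0.375 = 0.27467.
P(Brand=D) = 0.060 + 0.013 + 0.026 + 0.043 = 0.142; P(Region=West | Brand=D) = 0.026/0.142 = 0.18310.
Difference = 0.0916.

0.0916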